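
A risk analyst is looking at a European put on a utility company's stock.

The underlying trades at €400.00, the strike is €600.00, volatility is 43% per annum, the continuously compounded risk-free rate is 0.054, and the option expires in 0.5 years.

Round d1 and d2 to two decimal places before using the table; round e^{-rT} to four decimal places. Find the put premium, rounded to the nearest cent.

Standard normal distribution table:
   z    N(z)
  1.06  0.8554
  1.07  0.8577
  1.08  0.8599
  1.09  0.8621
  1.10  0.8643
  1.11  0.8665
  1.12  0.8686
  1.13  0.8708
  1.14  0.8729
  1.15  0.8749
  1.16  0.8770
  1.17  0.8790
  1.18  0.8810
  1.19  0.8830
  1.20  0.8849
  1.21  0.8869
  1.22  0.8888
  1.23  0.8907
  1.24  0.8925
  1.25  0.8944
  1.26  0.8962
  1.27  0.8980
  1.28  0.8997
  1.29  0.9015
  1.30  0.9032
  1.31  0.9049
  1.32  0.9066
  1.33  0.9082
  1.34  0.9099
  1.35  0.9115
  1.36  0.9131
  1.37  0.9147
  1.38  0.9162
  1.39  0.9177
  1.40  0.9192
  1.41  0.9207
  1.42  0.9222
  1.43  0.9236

σ√T = 0.43·√0.5 = 0.3041
d₁ = [ln(400/600) + (0.054 + ½·0.43²)·0.5] / (σ√T) = (-0.4055 + 0.0732) / 0.3041 = -1.0927 ≈ -1.09
d₂ = -1.0927 − 0.3041 = -1.3968 ≈ -1.40
exp(−rT) = exp(−0.054·0.5) = 0.9734
P = 600·0.9734·N(1.40) − 400·N(1.09) = 600·0.9734·0.9192 − 400·0.8621 = 536.8496 − 344.8400 = 192.0096

€192.01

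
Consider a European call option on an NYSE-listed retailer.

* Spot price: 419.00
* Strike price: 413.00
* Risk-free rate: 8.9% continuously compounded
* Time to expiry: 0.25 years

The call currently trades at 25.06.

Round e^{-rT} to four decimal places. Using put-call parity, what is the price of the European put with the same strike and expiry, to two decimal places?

exp(−rT) = exp(−0.089·0.25) = 0.9780
Put-call parity: C − P = S − K·e^(−rT) = 419 − 413·0.9780 = 419 − 403.9140 = 15.0860
P = C − (C − P) = 25.06 − (15.0860) = 9.9740

9.97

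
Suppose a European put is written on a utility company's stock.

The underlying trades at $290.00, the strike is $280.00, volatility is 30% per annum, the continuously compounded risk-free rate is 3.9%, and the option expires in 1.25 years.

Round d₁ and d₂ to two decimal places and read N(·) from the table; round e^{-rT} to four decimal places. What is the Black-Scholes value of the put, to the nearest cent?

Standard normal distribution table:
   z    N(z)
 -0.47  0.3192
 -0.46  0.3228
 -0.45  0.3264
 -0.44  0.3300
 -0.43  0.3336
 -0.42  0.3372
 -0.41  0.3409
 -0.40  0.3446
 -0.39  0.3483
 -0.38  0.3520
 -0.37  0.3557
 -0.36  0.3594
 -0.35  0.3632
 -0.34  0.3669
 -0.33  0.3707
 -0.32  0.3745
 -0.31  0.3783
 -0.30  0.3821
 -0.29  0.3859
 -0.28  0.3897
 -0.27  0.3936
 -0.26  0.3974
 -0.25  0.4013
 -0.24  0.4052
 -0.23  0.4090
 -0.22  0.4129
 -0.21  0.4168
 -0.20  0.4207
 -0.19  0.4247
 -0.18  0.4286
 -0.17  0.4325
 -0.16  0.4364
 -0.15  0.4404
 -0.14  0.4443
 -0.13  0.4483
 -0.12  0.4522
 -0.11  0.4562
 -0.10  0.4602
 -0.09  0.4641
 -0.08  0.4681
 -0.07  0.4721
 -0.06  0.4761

$27.04

σ√T = 0.3·√1.25 = 0.3354
d₁ = [ln(290/280) + (0.039 + 0.3²/2)·1.25] / 0.3354 = [0.0351 + 0.1050] / 0.3354 = 0.4177 → 0.42
d₂ = d₁ − σ√T = 0.4177 − 0.3354 = 0.0823 → 0.08
e^(−rT) = e^(−0.039·1.25) = 0.9524
N(−d₂) = N(-0.08) = 0.4681;  N(−d₁) = N(-0.42) = 0.3372
P = 280·0.9524·0.4681 − 290·0.3372 = 124.8292 − 97.7880 = 27.0412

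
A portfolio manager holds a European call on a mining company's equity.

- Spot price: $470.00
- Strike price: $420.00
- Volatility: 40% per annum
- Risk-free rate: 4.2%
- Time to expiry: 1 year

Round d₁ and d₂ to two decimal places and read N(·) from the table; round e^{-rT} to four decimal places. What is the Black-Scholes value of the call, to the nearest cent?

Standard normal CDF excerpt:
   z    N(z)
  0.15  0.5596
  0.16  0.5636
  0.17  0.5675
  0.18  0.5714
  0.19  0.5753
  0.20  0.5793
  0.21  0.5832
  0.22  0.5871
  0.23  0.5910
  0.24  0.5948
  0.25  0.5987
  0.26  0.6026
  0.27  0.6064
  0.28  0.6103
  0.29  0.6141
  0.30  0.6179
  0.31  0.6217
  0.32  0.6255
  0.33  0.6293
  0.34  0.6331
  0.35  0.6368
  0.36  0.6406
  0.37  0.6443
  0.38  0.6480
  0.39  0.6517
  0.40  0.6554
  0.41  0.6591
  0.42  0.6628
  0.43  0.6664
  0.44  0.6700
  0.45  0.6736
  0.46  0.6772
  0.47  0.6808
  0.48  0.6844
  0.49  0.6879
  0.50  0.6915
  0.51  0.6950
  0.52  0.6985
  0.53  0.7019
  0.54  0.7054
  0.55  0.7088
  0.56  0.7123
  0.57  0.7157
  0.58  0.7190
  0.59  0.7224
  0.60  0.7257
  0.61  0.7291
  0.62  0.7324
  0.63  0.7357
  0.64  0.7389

$107.83

σ√T = 0.4·√1 = 0.4000
d₁ = [ln(470/420) + (0.042 + ½·0.4²)·1] / (σ√T) = (0.1125 + 0.1220) / 0.4000 = 0.5862 ⇒ 0.59
d₂ = 0.5862 − 0.4000 = 0.1862 ⇒ 0.19
e^(−rT) = e^(−0.042·1) = 0.9589
N(d₁) = N(0.59) = 0.7224;  N(d₂) = N(0.19) = 0.5753
C = 470·0.7224 − 420·0.9589·0.5753 = 339.5280 − 231.6952 = 107.8328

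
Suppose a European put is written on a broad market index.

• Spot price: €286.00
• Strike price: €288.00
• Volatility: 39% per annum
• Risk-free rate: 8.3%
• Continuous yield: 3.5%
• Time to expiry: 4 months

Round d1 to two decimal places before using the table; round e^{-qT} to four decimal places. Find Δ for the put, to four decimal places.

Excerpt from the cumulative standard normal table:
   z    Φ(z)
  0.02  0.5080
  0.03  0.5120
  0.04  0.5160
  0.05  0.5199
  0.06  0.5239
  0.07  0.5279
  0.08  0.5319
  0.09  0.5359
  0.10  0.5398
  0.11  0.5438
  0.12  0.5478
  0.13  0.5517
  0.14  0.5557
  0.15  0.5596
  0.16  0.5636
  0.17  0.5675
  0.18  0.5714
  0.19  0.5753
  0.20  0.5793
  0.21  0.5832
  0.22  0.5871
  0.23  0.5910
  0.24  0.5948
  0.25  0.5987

-0.4353

T = 0.3333;  σ√T = 0.2252
d₁ = [ln(286/288) + (0.083 − 0.035 + 0.39²/2)·0.3333] / 0.2252 = [-0.0070 + 0.0413] / 0.2252 = 0.1527 which rounds to 0.15
N(d₁) = N(0.15) = 0.5596
Δ_put = e^(−qT)·(N(d₁) − 1) = 0.9884·(0.5596 − 1) = -0.4353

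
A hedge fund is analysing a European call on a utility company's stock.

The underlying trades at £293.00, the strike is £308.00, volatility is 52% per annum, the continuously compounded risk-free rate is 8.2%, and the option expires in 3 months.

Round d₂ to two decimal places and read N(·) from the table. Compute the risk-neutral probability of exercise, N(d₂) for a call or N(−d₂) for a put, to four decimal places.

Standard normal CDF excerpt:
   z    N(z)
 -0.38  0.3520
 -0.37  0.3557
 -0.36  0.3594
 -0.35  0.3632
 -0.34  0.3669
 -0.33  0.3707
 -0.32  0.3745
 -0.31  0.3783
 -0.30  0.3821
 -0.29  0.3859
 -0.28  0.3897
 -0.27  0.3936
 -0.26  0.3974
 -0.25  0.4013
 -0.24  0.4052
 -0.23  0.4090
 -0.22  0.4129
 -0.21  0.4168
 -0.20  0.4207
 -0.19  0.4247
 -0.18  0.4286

σ√T = 0.52 × 0.5000 = 0.2600
ln(S/K) + (r + σ²/2)T = ln(293/308) + (0.082 + 0.52²/2)·0.25 = -0.0499 + 0.0543 = 0.0044
d₁ = 0.0044 / 0.2600 = 0.0168 ≈ 0.02
d₂ = d₁ − σ√T = 0.0168 − 0.2600 = -0.2432 ≈ -0.24
Risk-neutral Pr[S_T > K] = N(d₂) = N(-0.24) = 0.4052

0.4052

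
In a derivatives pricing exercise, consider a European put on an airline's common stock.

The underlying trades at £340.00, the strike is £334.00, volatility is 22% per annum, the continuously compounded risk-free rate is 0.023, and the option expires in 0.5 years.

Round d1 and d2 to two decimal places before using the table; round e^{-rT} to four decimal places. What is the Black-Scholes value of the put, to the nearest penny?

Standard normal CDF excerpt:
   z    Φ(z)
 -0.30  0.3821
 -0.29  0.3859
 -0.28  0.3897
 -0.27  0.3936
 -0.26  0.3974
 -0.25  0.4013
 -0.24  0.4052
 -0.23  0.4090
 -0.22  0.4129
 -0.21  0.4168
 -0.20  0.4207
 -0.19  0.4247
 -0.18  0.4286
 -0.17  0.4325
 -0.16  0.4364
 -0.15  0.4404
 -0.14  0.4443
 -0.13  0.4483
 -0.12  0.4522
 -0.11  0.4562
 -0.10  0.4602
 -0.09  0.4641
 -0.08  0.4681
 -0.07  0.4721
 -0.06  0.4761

T = 0.5;  σ√T = 0.1556
d₁ = [ln(340/334) + (0.023 + 0.22²/2)·0.5] / 0.1556 = [0.0178 + 0.0236] / 0.1556 = 0.2662 → 0.27
d₂ = d₁ − σ√T = 0.2662 − 0.1556 = 0.1106 → 0.11
exp(−rT) = exp(−0.023·0.5) = 0.9886
P = 334·0.9886·N(-0.11) − 340·N(-0.27) = 334·0.9886·0.4562 − 340·0.3936 = 150.6338 − 133.8240 = 16.8098

£16.81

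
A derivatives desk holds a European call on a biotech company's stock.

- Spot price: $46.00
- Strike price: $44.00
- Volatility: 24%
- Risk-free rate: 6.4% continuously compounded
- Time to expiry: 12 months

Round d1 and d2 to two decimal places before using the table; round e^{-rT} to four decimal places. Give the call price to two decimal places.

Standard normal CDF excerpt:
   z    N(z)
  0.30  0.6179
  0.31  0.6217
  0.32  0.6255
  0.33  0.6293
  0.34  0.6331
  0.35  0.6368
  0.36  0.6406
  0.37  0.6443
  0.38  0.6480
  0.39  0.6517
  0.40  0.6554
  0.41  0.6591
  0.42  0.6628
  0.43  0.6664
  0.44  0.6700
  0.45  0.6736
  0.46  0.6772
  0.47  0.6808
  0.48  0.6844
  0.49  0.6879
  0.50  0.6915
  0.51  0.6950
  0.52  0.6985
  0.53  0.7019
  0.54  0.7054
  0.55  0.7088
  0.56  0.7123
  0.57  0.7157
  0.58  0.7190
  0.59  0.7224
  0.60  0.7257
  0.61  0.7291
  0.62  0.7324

σ√T = 0.24 × 1.0000 = 0.2400
d₁ = [ln(46/44) + (0.064 + ½·0.24²)·1] / (σ√T) = (0.0445 + 0.0928) / 0.2400 = 0.5719 ⇒ 0.57
d₂ = 0.5719 − 0.2400 = 0.3319 ⇒ 0.33
exp(−rT) = exp(−0.064·1) = 0.9380
N(d₁) = N(0.57) = 0.7157;  N(d₂) = N(0.33) = 0.6293
C = 46·0.7157 − 44·0.9380·0.6293 = 32.9222 − 25.9725 = 6.9497

$6.95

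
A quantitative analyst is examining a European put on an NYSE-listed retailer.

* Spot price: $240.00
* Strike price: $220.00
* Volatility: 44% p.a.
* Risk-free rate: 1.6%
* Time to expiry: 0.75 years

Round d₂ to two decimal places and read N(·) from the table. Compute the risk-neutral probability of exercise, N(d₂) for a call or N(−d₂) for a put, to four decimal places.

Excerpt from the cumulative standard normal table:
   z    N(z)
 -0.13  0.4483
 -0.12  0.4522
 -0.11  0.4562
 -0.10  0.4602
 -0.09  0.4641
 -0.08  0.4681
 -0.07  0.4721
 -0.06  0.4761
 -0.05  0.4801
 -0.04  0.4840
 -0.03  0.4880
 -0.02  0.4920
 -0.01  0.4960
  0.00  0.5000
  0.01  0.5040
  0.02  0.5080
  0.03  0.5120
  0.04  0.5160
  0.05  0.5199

σ√T = 0.44·√0.75 = 0.3811
d₁ = [ln(240/220) + (0.016 + 0.44²/2)·0.75] / 0.3811 = [0.0870 + 0.0846] / 0.3811 = 0.4504 ≈ 0.45
d₂ = d₁ − σ√T = 0.4504 − 0.3811 = 0.0693 ≈ 0.07
Risk-neutral Pr[S_T < K] = N(−d₂) = N(-0.07) = 0.4721

0.4721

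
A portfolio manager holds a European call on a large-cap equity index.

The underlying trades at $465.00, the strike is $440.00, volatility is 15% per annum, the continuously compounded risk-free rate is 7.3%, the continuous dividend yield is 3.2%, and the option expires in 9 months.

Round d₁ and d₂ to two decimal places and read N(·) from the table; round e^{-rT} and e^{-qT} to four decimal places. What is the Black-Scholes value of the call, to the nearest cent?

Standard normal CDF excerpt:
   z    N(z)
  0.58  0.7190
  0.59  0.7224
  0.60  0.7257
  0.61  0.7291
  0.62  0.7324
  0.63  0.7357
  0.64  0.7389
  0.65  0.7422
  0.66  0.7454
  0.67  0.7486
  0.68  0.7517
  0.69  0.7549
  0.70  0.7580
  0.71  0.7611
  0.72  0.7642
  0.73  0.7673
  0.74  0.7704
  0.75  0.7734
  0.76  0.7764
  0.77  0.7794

σ√T = 0.15·√0.75 = 0.1299
d₁ = [ln(465/440) + (0.073 − 0.032 + 0.15²/2)·0.75] / 0.1299 = [0.0553 + 0.0392] / 0.1299 = 0.7271 ⇒ 0.73
d₂ = d₁ − σ√T = 0.7271 − 0.1299 = 0.5972 ⇒ 0.60
exp(−qT) = exp(−0.032·0.75) = 0.9763;  exp(−rT) = exp(−0.073·0.75) = 0.9467
N(d₁) = N(0.73) = 0.7673;  N(d₂) = N(0.60) = 0.7257
C = 465·0.9763·0.7673 − 440·0.9467·0.7257 = 348.3385 − 302.2889 = 46.0496

$46.05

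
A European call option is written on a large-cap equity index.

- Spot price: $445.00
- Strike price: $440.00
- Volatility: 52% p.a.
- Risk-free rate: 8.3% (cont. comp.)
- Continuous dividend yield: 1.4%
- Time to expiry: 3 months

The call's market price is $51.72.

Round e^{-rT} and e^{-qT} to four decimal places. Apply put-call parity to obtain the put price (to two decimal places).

exp(−qT) = exp(−0.014·0.25) = 0.9965;  exp(−rT) = exp(−0.083·0.25) = 0.9795
Put-call parity: C − P = S·e^(−qT) − K·e^(−rT) = 445·0.9965 − 440·0.9795 = 443.4425 − 430.9800 = 12.4625
P = C − (C − P) = 51.72 − (12.4625) = 39.2575

$39.26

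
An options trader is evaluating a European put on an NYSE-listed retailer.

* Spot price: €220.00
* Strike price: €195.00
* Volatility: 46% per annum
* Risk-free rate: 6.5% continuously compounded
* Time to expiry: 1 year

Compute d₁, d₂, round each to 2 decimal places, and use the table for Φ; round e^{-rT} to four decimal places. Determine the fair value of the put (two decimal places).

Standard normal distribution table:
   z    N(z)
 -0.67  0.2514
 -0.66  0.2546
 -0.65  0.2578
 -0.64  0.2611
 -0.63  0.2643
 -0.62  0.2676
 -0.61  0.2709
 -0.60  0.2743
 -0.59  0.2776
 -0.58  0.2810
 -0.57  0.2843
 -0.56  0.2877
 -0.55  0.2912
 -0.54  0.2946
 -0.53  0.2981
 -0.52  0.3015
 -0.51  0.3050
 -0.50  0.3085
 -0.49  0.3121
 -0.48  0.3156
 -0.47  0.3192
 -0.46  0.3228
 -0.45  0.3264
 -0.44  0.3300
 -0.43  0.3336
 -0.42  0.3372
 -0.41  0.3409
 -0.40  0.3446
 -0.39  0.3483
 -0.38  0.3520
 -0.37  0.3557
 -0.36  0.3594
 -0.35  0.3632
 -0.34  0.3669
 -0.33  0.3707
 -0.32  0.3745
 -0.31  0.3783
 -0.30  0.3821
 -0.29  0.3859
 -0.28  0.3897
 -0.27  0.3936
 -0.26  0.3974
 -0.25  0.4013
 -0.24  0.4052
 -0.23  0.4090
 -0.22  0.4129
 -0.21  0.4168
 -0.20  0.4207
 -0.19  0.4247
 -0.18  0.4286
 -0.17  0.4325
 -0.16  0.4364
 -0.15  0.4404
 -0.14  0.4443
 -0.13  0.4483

€20.89

σ√T = 0.46·√1 = 0.4600
ln(S/K) + (r + σ²/2)T = ln(220/195) + (0.065 + 0.46²/2)·1 = 0.1206 + 0.1708 = 0.2914
d₁ = 0.2914 / 0.4600 = 0.6335 ⇒ 0.63
d₂ = d₁ − σ√T = 0.6335 − 0.4600 = 0.1735 ⇒ 0.17
e^(−rT) = e^(−0.065·1) = 0.9371
N(−d₂) = N(-0.17) = 0.4325;  N(−d₁) = N(-0.63) = 0.2643
P = 195·0.9371·0.4325 − 220·0.2643 = 79.0327 − 58.1460 = 20.8867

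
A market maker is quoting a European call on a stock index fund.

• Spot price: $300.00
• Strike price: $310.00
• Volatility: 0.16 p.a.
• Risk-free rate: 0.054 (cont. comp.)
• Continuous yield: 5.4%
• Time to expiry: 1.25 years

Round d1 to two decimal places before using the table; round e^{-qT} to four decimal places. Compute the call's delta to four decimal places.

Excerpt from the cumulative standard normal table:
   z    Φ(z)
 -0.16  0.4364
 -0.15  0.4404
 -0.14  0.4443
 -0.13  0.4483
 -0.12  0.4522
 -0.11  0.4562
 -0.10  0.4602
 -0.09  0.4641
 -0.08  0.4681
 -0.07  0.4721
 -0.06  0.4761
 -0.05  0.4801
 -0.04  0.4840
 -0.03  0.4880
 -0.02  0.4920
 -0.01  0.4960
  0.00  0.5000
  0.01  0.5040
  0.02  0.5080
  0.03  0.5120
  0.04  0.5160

σ√T = 0.16 × 1.1180 = 0.1789
ln(S/K) + (r − q + σ²/2)T = ln(300/310) + (0.054 − 0.054 + 0.16²/2)·1.25 = -0.0328 + 0.0160 = -0.0168
d₁ = -0.0168 / 0.1789 = -0.0939 ≈ -0.09
N(d₁) = N(-0.09) = 0.4641
Δ_call = exp(−qT)·N(d₁) = 0.9347·0.4641 = 0.4338

0.4338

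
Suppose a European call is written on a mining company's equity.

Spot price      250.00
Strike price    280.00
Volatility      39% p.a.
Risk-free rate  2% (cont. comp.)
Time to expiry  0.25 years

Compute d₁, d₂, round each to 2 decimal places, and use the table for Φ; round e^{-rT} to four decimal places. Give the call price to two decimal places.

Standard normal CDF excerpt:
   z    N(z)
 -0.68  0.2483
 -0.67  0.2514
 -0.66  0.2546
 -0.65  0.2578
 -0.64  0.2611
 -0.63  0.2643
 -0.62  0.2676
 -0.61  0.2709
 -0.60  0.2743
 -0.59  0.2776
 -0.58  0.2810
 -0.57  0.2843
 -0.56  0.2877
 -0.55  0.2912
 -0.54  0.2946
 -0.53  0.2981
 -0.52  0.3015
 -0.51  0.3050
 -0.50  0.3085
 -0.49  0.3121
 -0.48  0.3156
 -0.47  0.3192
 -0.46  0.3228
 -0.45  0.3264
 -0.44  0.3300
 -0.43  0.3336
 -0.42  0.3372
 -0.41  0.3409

T = 0.25;  σ√T = 0.1950
d₁ = [ln(250/280) + (0.02 + 0.39²/2)·0.25] / 0.1950 = [-0.1133 + 0.0240] / 0.1950 = -0.4580 → -0.46
d₂ = d₁ − σ√T = -0.4580 − 0.1950 = -0.6530 → -0.65
e^(−rT) = e^(−0.02·0.25) = 0.9950
C = 250·N(-0.46) − 280·0.9950·N(-0.65) = 250·0.3228 − 280·0.9950·0.2578 = 80.7000 − 71.8231 = 8.8769

8.88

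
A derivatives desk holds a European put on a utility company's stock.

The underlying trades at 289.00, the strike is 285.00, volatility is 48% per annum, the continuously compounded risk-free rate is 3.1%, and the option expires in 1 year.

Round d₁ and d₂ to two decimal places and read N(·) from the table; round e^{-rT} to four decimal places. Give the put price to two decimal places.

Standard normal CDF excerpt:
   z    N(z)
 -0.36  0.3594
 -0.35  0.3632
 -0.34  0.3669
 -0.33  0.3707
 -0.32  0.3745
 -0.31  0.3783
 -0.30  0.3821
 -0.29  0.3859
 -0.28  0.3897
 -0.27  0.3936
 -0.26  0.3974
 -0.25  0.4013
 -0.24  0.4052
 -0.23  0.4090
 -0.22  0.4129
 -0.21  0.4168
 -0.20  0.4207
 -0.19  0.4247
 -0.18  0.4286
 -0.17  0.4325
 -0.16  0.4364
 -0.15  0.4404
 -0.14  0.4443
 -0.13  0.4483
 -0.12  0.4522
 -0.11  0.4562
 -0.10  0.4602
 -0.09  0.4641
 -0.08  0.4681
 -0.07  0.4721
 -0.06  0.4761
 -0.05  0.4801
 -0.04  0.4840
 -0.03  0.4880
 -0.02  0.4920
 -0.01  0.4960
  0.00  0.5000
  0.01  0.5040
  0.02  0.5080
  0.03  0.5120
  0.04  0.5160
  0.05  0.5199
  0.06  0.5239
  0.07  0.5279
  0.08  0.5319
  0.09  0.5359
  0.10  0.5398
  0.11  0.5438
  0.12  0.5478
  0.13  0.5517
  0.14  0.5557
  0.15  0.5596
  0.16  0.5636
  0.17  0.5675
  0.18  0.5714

σ√T = 0.48 × 1.0000 = 0.4800
d₁ = [ln(289/285) + (0.031 + 0.48²/2)·1] / 0.4800 = [0.0139 + 0.1462] / 0.4800 = 0.3336 → 0.33
d₂ = d₁ − σ√T = 0.3336 − 0.4800 = -0.1464 → -0.15
exp(−rT) = exp(−0.031·1) = 0.9695
P = 285·0.9695·N(0.15) − 289·N(-0.33) = 285·0.9695·0.5596 − 289·0.3707 = 154.6217 − 107.1323 = 47.4894

47.49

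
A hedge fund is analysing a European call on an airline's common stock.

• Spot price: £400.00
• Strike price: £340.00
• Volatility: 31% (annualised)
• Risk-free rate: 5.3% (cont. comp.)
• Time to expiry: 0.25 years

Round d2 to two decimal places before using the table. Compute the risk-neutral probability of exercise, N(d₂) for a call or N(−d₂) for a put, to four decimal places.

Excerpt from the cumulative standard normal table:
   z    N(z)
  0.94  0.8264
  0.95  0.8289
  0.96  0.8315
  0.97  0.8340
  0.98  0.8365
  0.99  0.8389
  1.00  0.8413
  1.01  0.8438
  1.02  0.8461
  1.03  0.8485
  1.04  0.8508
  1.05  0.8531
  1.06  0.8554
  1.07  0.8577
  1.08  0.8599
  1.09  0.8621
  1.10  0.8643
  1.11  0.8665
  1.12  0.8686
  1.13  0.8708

T = 0.25;  σ√T = 0.1550
ln(S/K) + (r + σ²/2)T = ln(400/340) + (0.053 + 0.31²/2)·0.25 = 0.1625 + 0.0253 = 0.1878
d₁ = 0.1878 / 0.1550 = 1.2115 ≈ 1.21
d₂ = d₁ − σ√T = 1.2115 − 0.1550 = 1.0565 ≈ 1.06
Pr(exercise) under Q = N(d₂) = 0.8554

0.8554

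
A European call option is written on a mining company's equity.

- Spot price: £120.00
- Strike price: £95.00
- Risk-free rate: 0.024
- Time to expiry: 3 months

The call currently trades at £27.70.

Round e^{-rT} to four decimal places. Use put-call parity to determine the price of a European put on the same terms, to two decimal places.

£2.13

exp(−rT) = exp(−0.024·0.25) = 0.9940
Put-call parity: C − P = S − K·e^(−rT) = 120 − 95·0.9940 = 120 − 94.4300 = 25.5700
P = C − (C − P) = 27.70 − (25.5700) = 2.1300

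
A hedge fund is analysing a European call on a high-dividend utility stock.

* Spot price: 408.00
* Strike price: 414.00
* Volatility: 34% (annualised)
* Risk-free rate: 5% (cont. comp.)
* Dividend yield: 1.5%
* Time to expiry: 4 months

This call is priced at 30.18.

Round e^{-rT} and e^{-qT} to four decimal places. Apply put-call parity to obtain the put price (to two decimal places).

e^(−qT) = e^(−0.015·0.3333) = 0.9950;  e^(−rT) = e^(−0.05·0.3333) = 0.9835
Put-call parity: C − P = S·e^(−qT) − K·e^(−rT) = 408·0.9950 − 414·0.9835 = 405.9600 − 407.1690 = -1.2090
P = C − (C − P) = 30.18 − (-1.2090) = 31.3890

31.39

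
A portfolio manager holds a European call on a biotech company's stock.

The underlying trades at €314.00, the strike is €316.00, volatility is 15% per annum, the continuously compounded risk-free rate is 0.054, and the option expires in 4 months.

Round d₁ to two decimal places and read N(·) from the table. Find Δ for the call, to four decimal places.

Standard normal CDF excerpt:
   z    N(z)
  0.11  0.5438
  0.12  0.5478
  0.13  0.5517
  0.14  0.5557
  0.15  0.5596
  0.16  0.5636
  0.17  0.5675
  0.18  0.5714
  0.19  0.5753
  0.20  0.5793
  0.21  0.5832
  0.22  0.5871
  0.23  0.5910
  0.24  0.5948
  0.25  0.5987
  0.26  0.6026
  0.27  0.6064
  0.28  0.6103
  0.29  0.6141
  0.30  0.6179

σ√T = 0.15·√0.3333 = 0.0866
d₁ = [ln(314/316) + (0.054 + 0.15²/2)·0.3333] / 0.0866 = [-0.0063 + 0.0217] / 0.0866 = 0.1778 → 0.18
N(d₁) = N(0.18) = 0.5714
Δ_call = N(d₁) = 0.5714

0.5714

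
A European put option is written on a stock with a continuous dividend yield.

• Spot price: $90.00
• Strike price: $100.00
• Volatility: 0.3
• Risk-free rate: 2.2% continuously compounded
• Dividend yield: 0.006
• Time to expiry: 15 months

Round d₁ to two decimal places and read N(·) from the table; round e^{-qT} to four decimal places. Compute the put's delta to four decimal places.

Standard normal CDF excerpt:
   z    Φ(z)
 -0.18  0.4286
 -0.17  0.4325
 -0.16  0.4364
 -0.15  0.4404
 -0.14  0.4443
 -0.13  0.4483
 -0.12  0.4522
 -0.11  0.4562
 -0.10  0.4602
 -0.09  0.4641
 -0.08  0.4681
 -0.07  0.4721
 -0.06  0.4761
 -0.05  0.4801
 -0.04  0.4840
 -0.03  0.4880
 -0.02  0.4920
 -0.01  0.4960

-0.5319

T = 1.25;  σ√T = 0.3354
d₁ = [ln(90/100) + (0.022 − 0.006 + ½·0.3²)·1.25] / (σ√T) = (-0.1054 + 0.0762) / 0.3354 = -0.0868 → -0.09
N(d₁) = N(-0.09) = 0.4641
Δ_put = exp(−qT)·(N(d₁) − 1) = 0.9925·(0.4641 − 1) = -0.5319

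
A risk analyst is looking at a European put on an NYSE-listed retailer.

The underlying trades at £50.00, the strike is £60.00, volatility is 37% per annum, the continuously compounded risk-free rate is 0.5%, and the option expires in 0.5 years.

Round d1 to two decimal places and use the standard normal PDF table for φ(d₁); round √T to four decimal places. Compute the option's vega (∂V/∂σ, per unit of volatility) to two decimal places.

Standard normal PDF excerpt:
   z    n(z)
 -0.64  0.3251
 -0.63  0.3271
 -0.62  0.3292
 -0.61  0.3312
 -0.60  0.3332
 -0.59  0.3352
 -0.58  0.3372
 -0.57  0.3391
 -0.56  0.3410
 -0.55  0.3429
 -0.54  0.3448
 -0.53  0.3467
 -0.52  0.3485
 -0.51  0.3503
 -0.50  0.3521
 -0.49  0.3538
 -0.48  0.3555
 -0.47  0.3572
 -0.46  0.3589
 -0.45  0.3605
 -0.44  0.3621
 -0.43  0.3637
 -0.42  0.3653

σ√T = 0.37·√0.5 = 0.2616
d₁ = [ln(50/60) + (0.005 + 0.37²/2)·0.5] / 0.2616 = [-0.1823 + 0.0367] / 0.2616 = -0.5565 ≈ -0.56
√T = √0.5 = 0.7071
φ(d₁) = φ(-0.56) = 0.3410
vega = S·φ(d₁)·√T = 50·0.3410·0.7071 = 12.0561

12.06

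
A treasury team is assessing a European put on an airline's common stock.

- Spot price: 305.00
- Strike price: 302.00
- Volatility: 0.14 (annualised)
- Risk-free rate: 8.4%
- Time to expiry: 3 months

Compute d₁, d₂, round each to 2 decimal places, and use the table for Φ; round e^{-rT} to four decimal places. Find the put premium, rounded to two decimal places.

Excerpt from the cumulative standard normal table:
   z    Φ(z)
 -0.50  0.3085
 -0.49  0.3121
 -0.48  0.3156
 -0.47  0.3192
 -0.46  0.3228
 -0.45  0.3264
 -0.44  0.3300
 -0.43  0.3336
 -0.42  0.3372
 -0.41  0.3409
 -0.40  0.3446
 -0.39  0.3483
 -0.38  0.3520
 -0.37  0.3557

4.55

σ√T = 0.14·√0.25 = 0.0700
d₁ = [ln(305/302) + (0.084 + 0.14²/2)·0.25] / 0.0700 = [0.0099 + 0.0235] / 0.0700 = 0.4762 which rounds to 0.48
d₂ = d₁ − σ√T = 0.4762 − 0.0700 = 0.4062 which rounds to 0.41
e^(−rT) = e^(−0.084·0.25) = 0.9792
N(−d₂) = N(-0.41) = 0.3409;  N(−d₁) = N(-0.48) = 0.3156
P = 302·0.9792·0.3409 − 305·0.3156 = 100.8104 − 96.2580 = 4.5524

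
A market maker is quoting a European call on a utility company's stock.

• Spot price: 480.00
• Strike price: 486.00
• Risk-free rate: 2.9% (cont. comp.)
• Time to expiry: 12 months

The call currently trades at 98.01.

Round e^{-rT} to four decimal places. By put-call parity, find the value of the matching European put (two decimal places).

90.11

e^(−rT) = e^(−0.029·1) = 0.9714
Put-call parity: C − P = S − K·e^(−rT) = 480 − 486·0.9714 = 480 − 472.1004 = 7.8996
P = C − (C − P) = 98.01 − (7.8996) = 90.1104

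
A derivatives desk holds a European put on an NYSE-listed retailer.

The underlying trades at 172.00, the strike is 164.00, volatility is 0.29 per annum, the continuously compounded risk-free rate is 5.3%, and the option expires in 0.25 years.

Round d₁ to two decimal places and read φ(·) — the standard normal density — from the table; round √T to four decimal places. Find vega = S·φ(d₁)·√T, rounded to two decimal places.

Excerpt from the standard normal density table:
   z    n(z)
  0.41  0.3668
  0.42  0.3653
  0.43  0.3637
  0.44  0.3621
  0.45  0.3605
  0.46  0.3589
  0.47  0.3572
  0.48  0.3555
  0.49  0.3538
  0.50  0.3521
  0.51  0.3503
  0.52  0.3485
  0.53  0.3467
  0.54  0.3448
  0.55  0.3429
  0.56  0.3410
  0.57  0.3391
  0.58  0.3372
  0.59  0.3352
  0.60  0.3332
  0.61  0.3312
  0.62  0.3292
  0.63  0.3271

30.43

σ√T = 0.29 × 0.5000 = 0.1450
d₁ = [ln(172/164) + (0.053 + 0.29²/2)·0.25] / 0.1450 = [0.0476 + 0.0238] / 0.1450 = 0.4923 ≈ 0.49
√T = √0.25 = 0.5000
φ(d₁) = φ(0.49) = 0.3538
vega = S·φ(d₁)·√T = 172·0.3538·0.5000 = 30.4268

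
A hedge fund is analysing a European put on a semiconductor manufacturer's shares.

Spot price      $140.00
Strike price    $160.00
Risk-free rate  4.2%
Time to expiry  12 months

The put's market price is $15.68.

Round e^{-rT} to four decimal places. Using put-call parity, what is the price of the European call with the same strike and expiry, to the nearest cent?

e^(−rT) = e^(−0.042·1) = 0.9589
Put-call parity: C − P = S − K·e^(−rT) = 140 − 160·0.9589 = 140 − 153.4240 = -13.4240
C = P + (C − P) = 15.68 + (-13.4240) = 2.2560

$2.26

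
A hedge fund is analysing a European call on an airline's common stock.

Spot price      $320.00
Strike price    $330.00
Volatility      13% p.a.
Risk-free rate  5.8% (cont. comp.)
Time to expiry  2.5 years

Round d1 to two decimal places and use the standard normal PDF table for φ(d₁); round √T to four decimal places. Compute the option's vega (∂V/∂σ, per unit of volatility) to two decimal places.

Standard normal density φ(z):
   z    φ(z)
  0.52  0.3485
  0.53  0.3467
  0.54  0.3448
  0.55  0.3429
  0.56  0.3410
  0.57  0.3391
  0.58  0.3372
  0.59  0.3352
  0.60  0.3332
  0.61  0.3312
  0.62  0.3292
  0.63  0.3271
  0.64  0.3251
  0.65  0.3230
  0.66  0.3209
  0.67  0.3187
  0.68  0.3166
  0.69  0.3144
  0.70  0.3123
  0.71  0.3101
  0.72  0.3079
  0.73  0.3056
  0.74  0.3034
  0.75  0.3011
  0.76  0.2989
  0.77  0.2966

162.36

σ√T = 0.13·√2.5 = 0.2055
d₁ = [ln(320/330) + (0.058 + 0.13²/2)·2.5] / 0.2055 = [-0.0308 + 0.1661] / 0.2055 = 0.6585 ⇒ 0.66
√T = √2.5 = 1.5811
φ(d₁) = φ(0.66) = 0.3209
vega = S·φ(d₁)·√T = 320·0.3209·1.5811 = 162.3600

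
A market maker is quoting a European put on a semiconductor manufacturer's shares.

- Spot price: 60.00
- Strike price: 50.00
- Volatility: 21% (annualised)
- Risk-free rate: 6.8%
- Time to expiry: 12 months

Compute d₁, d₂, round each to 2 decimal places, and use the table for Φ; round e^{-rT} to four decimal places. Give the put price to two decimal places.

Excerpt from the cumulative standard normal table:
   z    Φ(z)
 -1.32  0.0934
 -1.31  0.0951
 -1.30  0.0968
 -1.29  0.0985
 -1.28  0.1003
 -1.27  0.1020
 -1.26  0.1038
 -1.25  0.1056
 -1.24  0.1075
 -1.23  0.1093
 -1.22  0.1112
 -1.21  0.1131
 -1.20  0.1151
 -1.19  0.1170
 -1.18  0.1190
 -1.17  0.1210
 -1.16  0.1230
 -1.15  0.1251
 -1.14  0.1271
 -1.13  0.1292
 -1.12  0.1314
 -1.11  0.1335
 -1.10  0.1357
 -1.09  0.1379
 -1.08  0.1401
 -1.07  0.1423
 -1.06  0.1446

T = 1;  σ√T = 0.2100
d₁ = [ln(60/50) + (0.068 + ½·0.21²)·1] / (σ√T) = (0.1823 + 0.0901) / 0.2100 = 1.2970 ⇒ 1.30
d₂ = 1.2970 − 0.2100 = 1.0870 ⇒ 1.09
e^(−rT) = e^(−0.068·1) = 0.9343
N(−d₂) = N(-1.09) = 0.1379;  N(−d₁) = N(-1.30) = 0.0968
P = 50·0.9343·0.1379 − 60·0.0968 = 6.4420 − 5.8080 = 0.6340

0.63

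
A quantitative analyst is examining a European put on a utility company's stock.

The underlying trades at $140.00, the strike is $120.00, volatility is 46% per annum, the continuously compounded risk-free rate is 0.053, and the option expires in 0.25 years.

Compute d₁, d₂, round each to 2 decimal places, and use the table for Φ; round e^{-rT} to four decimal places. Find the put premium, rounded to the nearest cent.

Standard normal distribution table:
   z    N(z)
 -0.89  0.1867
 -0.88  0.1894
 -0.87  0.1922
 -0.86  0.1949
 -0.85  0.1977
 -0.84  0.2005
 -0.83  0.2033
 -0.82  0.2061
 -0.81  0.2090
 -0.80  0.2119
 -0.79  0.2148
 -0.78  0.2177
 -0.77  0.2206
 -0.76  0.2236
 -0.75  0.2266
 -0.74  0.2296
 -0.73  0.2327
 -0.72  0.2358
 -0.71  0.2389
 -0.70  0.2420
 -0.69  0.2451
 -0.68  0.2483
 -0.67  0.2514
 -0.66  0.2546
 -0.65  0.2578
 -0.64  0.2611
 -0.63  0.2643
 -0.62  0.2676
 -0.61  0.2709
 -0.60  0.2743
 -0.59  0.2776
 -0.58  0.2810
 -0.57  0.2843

σ√T = 0.46 × 0.5000 = 0.2300
d₁ = [ln(140/120) + (0.053 + 0.46²/2)·0.25] / 0.2300 = [0.1542 + 0.0397] / 0.2300 = 0.8428 → 0.84
d₂ = d₁ − σ√T = 0.8428 − 0.2300 = 0.6128 → 0.61
e^(−rT) = e^(−0.053·0.25) = 0.9868
N(−d₂) = N(-0.61) = 0.2709;  N(−d₁) = N(-0.84) = 0.2005
P = 120·0.9868·0.2709 − 140·0.2005 = 32.0789 − 28.0700 = 4.0089

$4.01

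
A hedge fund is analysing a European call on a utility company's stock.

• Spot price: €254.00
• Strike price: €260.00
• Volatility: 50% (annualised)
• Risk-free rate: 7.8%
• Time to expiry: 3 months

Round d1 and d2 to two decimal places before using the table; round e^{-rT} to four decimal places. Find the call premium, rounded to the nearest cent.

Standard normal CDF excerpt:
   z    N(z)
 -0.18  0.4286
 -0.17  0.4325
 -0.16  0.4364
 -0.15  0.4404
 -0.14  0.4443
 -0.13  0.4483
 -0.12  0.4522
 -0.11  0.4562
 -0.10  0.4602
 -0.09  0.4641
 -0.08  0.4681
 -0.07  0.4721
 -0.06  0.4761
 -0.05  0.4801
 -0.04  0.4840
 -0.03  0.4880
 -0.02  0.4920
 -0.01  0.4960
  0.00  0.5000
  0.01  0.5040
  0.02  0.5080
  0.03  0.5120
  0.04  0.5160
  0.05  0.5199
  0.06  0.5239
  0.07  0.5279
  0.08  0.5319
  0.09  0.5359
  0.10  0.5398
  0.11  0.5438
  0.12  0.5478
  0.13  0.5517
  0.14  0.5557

€24.84

σ√T = 0.5 × 0.5000 = 0.2500
d₁ = [ln(254/260) + (0.078 + 0.5²/2)·0.25] / 0.2500 = [-0.0233 + 0.0508] / 0.2500 = 0.1096 → 0.11
d₂ = d₁ − σ√T = 0.1096 − 0.2500 = -0.1404 → -0.14
e^(−rT) = e^(−0.078·0.25) = 0.9807
N(d₁) = N(0.11) = 0.5438;  N(d₂) = N(-0.14) = 0.4443
C = 254·0.5438 − 260·0.9807·0.4443 = 138.1252 − 113.2885 = 24.8367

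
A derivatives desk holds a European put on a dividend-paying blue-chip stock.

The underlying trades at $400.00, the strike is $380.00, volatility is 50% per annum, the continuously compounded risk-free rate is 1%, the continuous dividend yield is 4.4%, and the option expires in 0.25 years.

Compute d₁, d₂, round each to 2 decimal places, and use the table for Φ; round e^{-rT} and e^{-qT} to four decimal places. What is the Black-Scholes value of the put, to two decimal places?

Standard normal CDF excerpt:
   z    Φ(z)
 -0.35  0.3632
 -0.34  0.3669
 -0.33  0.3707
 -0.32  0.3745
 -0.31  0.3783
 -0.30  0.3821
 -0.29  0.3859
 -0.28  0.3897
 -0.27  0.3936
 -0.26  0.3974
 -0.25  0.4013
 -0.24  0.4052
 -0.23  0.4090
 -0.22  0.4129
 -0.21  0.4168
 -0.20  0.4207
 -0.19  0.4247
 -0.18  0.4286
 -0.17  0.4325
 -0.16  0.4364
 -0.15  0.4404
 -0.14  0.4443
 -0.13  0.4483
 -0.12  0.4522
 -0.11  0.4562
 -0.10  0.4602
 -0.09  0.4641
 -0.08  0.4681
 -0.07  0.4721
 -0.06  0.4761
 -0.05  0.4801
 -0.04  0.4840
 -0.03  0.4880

$30.81

σ√T = 0.5 × 0.5000 = 0.2500
d₁ = [ln(400/380) + (0.01 − 0.044 + ½·0.5²)·0.25] / (σ√T) = (0.0513 + 0.0227) / 0.2500 = 0.2962 ⇒ 0.30
d₂ = 0.2962 − 0.2500 = 0.0462 ⇒ 0.05
e^(−qT) = e^(−0.044·0.25) = 0.9891;  e^(−rT) = e^(−0.01·0.25) = 0.9975
N(−d₂) = N(-0.05) = 0.4801;  N(−d₁) = N(-0.30) = 0.3821
P = 380·0.9975·0.4801 − 400·0.9891·0.3821 = 181.9819 − 151.1740 = 30.8079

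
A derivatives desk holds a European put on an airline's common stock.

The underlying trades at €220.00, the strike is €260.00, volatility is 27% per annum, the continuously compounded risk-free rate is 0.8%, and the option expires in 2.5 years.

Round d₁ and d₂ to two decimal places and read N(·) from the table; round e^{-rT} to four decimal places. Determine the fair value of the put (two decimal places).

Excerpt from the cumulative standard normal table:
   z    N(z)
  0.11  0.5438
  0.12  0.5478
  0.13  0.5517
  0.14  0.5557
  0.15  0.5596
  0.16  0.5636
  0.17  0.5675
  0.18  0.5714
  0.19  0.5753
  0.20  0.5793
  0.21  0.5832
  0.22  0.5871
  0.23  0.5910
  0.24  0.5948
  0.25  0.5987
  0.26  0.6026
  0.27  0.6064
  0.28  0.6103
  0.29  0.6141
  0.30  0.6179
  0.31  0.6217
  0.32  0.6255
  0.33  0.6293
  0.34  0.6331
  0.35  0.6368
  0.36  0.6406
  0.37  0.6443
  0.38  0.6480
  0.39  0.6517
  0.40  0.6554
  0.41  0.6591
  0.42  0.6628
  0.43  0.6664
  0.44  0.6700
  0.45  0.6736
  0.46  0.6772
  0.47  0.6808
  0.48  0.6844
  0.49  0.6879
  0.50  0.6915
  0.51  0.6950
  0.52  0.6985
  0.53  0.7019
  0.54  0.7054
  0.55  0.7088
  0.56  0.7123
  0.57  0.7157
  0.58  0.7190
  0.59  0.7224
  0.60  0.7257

σ√T = 0.27·√2.5 = 0.4269
d₁ = [ln(220/260) + (0.008 + 0.27²/2)·2.5] / 0.4269 = [-0.1671 + 0.1111] / 0.4269 = -0.1310 which rounds to -0.13
d₂ = d₁ − σ√T = -0.1310 − 0.4269 = -0.5579 which rounds to -0.56
exp(−rT) = exp(−0.008·2.5) = 0.9802
P = 260·0.9802·N(0.56) − 220·N(0.13) = 260·0.9802·0.7123 − 220·0.5517 = 181.5311 − 121.3740 = 60.1571

€60.16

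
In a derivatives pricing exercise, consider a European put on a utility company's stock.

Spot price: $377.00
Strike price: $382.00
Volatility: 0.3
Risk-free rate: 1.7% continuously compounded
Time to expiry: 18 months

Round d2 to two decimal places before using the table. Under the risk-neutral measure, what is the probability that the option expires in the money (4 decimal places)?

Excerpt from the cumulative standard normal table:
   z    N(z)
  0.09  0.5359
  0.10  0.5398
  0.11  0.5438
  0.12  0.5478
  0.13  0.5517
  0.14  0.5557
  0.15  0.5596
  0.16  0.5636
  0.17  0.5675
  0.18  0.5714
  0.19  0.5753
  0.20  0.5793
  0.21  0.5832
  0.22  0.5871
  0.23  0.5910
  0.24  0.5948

T = 1.5;  σ√T = 0.3674
d₁ = [ln(377/382) + (0.017 + ½·0.3²)·1.5] / (σ√T) = (-0.0132 + 0.0930) / 0.3674 = 0.2173 ≈ 0.22
d₂ = 0.2173 − 0.3674 = -0.1502 ≈ -0.15
Pr(exercise) under Q = N(−d₂) = N(0.15) = 0.5596

0.5596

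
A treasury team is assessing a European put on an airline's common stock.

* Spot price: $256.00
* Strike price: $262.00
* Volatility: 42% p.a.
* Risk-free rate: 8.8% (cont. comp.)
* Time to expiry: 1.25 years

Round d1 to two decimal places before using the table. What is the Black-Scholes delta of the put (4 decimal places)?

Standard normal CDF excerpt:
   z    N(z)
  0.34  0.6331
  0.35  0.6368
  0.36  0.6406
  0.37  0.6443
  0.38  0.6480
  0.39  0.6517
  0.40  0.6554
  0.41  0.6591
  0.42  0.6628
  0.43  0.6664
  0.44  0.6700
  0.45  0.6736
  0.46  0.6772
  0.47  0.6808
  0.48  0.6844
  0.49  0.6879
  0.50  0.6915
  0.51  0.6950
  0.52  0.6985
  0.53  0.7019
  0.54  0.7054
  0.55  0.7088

σ√T = 0.42·√1.25 = 0.4696
d₁ = [ln(256/262) + (0.088 + ½·0.42²)·1.25] / (σ√T) = (-0.0232 + 0.2202) / 0.4696 = 0.4197 → 0.42
N(d₁) = N(0.42) = 0.6628
Δ_put = N(d₁) − 1 = 0.6628 − 1 = -0.3372

-0.3372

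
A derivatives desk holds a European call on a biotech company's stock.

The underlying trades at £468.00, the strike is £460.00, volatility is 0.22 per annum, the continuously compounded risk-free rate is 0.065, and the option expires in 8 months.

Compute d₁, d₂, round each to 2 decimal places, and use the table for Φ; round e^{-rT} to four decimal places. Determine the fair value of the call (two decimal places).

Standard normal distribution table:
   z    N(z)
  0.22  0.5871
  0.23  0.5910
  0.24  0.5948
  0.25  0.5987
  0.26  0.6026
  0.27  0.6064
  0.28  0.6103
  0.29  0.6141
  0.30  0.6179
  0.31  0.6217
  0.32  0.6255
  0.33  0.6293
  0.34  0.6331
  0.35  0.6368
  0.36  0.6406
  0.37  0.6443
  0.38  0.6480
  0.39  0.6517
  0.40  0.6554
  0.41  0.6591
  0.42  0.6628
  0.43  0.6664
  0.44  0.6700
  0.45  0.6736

£48.15

σ√T = 0.22·√0.6667 = 0.1796
d₁ = [ln(468/460) + (0.065 + 0.22²/2)·0.6667] / 0.1796 = [0.0172 + 0.0595] / 0.1796 = 0.4270 ⇒ 0.43
d₂ = d₁ − σ√T = 0.4270 − 0.1796 = 0.2474 ⇒ 0.25
e^(−rT) = e^(−0.065·0.6667) = 0.9576
N(d₁) = N(0.43) = 0.6664;  N(d₂) = N(0.25) = 0.5987
C = 468·0.6664 − 460·0.9576·0.5987 = 311.8752 − 263.7250 = 48.1502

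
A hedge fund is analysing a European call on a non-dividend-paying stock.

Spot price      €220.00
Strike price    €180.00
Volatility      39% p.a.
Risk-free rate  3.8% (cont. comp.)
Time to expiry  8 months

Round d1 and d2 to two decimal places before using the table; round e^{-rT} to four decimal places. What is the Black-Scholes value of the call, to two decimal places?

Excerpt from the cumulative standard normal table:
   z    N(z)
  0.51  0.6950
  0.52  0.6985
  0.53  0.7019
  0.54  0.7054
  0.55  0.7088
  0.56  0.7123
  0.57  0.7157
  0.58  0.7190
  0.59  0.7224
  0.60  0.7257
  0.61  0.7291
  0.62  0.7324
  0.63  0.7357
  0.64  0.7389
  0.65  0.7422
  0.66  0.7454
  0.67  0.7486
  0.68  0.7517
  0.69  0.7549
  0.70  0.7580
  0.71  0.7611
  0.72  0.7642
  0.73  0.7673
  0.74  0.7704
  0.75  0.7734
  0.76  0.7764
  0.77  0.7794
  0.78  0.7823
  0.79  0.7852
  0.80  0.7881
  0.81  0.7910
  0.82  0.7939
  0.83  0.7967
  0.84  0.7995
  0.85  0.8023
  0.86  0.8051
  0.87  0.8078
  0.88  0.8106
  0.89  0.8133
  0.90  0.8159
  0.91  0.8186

T = 0.6667;  σ√T = 0.3184
d₁ = [ln(220/180) + (0.038 + 0.39²/2)·0.6667] / 0.3184 = [0.2007 + 0.0760] / 0.3184 = 0.8690 ≈ 0.87
d₂ = d₁ − σ√T = 0.8690 − 0.3184 = 0.5505 ≈ 0.55
exp(−rT) = exp(−0.038·0.6667) = 0.9750
N(d₁) = N(0.87) = 0.8078;  N(d₂) = N(0.55) = 0.7088
C = 220·0.8078 − 180·0.9750·0.7088 = 177.7160 − 124.3944 = 53.3216

€53.32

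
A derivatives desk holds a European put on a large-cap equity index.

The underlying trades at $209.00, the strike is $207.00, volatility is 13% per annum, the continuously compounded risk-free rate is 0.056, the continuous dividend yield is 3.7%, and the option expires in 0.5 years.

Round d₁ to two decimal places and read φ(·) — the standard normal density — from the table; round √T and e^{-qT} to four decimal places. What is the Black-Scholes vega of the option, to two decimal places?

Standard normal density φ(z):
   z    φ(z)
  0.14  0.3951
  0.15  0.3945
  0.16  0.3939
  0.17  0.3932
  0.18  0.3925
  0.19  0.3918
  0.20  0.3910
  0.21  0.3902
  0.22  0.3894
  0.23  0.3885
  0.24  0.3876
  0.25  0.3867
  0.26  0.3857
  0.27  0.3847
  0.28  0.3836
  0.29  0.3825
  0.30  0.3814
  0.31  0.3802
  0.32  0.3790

T = 0.5;  σ√T = 0.0919
d₁ = [ln(209/207) + (0.056 − 0.037 + 0.13²/2)·0.5] / 0.0919 = [0.0096 + 0.0137] / 0.0919 = 0.2539 ≈ 0.25
√T = √0.5 = 0.7071
φ(d₁) = φ(0.25) = 0.3867
e^(−qT) = e^(−0.037·0.5) = 0.9817
vega = S·e^(−qT)·φ(d₁)·√T = 209·0.9817·0.3867·0.7071 = 56.1022

56.10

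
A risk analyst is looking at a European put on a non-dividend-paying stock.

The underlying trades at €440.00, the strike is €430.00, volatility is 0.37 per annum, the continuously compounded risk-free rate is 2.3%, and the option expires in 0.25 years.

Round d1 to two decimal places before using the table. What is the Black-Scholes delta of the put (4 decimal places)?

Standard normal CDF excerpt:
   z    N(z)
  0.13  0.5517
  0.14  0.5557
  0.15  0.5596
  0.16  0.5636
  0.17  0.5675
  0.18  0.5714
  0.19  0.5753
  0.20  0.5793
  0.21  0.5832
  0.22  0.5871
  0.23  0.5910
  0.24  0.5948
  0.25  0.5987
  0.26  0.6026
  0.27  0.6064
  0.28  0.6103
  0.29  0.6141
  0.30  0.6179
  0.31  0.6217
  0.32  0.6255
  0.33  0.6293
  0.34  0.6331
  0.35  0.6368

-0.4013

σ√T = 0.37 × 0.5000 = 0.1850
d₁ = [ln(440/430) + (0.023 + ½·0.37²)·0.25] / (σ√T) = (0.0230 + 0.0229) / 0.1850 = 0.2478 ⇒ 0.25
N(d₁) = N(0.25) = 0.5987
Δ_put = N(d₁) − 1 = 0.5987 − 1 = -0.4013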